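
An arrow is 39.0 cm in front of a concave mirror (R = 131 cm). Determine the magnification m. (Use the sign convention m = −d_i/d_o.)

f = R/2 = 131/2 = 65.50 cm.
1/d_i = 1/f − 1/d_o = 1/(65.50) − 1/(39.0) = -0.01037, so d_i = -96.40 cm.
m = −d_i/d_o = −(-96.40)/(39.0) = +2.47.
The image is virtual, upright and enlarged, behind the mirror.

m = +2.47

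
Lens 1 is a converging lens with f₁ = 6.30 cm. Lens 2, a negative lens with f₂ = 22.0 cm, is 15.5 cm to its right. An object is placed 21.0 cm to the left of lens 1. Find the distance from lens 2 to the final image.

Lens 1: 1/d_i1 = 1/f₁ − 1/d_o1 = 1/(6.30) − 1/(21.0) = 0.1111, so d_i1 = 9.000 cm.
The intermediate image is 9.000 cm to the right of lens 1, which is 15.5 − (9.000) = 6.500 cm to the left of lens 2, so d_o2 = +6.500 cm.
Lens 2 is diverging, so f₂ = −22.0 cm.
Lens 2: 1/d_i2 = 1/f₂ − 1/d_o2 = 1/(-22.0) − 1/(6.500) = -0.1993, so d_i2 = -5.02 cm.
The final image is virtual, 5.02 cm to the left of lens 2 (overall magnification ≈ -0.33).

5.02 cm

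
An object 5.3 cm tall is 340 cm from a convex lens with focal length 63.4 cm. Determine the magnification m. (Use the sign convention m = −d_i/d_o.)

1/d_i = 1/f − 1/d_o = 1/(63.40) − 1/(340) = 0.01283, so d_i = 77.93 cm.
m = −d_i/d_o = −(77.93)/(340) = -0.229.
The image is real, inverted and reduced, on the far side of the lens.

m = -0.229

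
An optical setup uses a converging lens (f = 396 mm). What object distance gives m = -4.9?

477 mm

m = −d_i/d_o ⇒ d_i = −m·d_o.
1/f = 1/d_o + 1/d_i = 1/d_o − 1/(m·d_o) = (1 − 1/m)/d_o, so d_o = f(1 − 1/m) = (396.0)(1 − 1/(-4.9)) = 477 mm.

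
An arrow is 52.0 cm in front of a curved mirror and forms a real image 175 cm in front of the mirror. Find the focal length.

Real image ⇒ d_i = +175 cm.
1/f = 1/d_o + 1/d_i = 1/(52.0) + 1/(175) = 0.02495, so f = 40.1 cm.
Since f is positive, the curved mirror is concave.

f = 40.1 cm (concave)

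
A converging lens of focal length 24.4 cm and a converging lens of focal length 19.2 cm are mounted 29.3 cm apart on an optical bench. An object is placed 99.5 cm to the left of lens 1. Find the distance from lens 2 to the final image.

2.62 cm

Lens 1: 1/d_i1 = 1/f₁ − 1/d_o1 = 1/(24.4) − 1/(99.5) = 0.03093, so d_i1 = 32.33 cm.
The intermediate image is 32.33 cm to the right of lens 1, which lies 3.030 cm to the right of lens 2 — a virtual object — so d_o2 = −3.030 cm.
Lens 2: 1/d_i2 = 1/f₂ − 1/d_o2 = 1/(19.2) − 1/(-3.030) = 0.3821, so d_i2 = 2.62 cm.
The final image is real, 2.62 cm to the right of lens 2 (overall magnification ≈ -0.28).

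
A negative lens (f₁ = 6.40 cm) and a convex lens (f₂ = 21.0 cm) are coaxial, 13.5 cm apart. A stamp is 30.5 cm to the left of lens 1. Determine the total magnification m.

f₁ = −6.40 cm (diverging).
Lens 1: 1/d_i1 = 1/(-6.40) − 1/(30.5) = -0.1890, so d_i1 = -5.290 cm; m₁ = −d_i1/d_o1 = +0.1734.
d_o2 = 13.5 − (-5.290) = 18.79 cm.
Lens 2: 1/d_i2 = 1/(21.0) − 1/(18.79) = -0.005601, so d_i2 = -178.5 cm; m₂ = −d_i2/d_o2 = +9.502.
m = m₁·m₂ = (+0.1734)(+9.502) = +1.65.

m = +1.65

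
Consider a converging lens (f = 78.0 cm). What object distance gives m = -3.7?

99.1 cm

m = −d_i/d_o ⇒ d_i = −m·d_o.
1/f = 1/d_o + 1/d_i = 1/d_o − 1/(m·d_o) = (1 − 1/m)/d_o, so d_o = f(1 − 1/m) = (78.00)(1 − 1/(-3.7)) = 99.1 cm.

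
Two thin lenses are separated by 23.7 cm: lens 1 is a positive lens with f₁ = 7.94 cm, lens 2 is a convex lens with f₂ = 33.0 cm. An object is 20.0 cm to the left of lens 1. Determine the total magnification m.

m = -0.967

Lens 1: 1/d_i1 = 1/(7.94) − 1/(20.0) = 0.07594, so d_i1 = 13.17 cm; m₁ = −d_i1/d_o1 = -0.6585.
d_o2 = 23.7 − (13.17) = 10.53 cm.
Lens 2: 1/d_i2 = 1/(33.0) − 1/(10.53) = -0.06466, so d_i2 = -15.46 cm; m₂ = −d_i2/d_o2 = +1.469.
m = m₁·m₂ = (-0.6585)(+1.469) = -0.967.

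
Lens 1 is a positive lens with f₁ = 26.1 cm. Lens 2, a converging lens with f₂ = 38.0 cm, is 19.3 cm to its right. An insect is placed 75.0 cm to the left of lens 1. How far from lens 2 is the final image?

13.4 cm

Lens 1: 1/d_i1 = 1/f₁ − 1/d_o1 = 1/(26.1) − 1/(75.0) = 0.02498, so d_i1 = 40.03 cm.
The intermediate image is 40.03 cm to the right of lens 1, which lies 20.73 cm to the right of lens 2 — a virtual object — so d_o2 = −20.73 cm.
Lens 2: 1/d_i2 = 1/f₂ − 1/d_o2 = 1/(38.0) − 1/(-20.73) = 0.07456, so d_i2 = 13.4 cm.
The final image is real, 13.4 cm to the right of lens 2 (overall magnification ≈ -0.35).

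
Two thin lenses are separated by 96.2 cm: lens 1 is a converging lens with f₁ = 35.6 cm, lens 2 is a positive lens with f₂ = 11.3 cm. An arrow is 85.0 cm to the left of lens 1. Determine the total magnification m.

m = +0.344

Lens 1: 1/d_i1 = 1/(35.6) − 1/(85.0) = 0.01633, so d_i1 = 61.26 cm; m₁ = −d_i1/d_o1 = -0.7207.
d_o2 = 96.2 − (61.26) = 34.94 cm.
Lens 2: 1/d_i2 = 1/(11.3) − 1/(34.94) = 0.05988, so d_i2 = 16.70 cm; m₂ = −d_i2/d_o2 = -0.4780.
m = m₁·m₂ = (-0.7207)(-0.4780) = +0.344.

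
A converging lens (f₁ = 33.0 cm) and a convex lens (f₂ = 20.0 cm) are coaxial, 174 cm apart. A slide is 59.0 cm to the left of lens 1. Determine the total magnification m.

Lens 1: 1/d_i1 = 1/(33.0) − 1/(59.0) = 0.01335, so d_i1 = 74.88 cm; m₁ = −d_i1/d_o1 = -1.269.
d_o2 = 174 − (74.88) = 99.12 cm.
Lens 2: 1/d_i2 = 1/(20.0) − 1/(99.12) = 0.03991, so d_i2 = 25.06 cm; m₂ = −d_i2/d_o2 = -0.2528.
m = m₁·m₂ = (-1.269)(-0.2528) = +0.321.

m = +0.321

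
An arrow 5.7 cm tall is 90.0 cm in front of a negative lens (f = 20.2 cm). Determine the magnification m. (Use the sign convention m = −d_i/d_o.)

m = +0.183

For a negative lens, f = -20.2 cm.
1/d_i = 1/f − 1/d_o = 1/(-20.20) − 1/(90.0) = -0.06062, so d_i = -16.50 cm.
m = −d_i/d_o = −(-16.50)/(90.0) = +0.183.
The image is virtual, upright and reduced, on the same side as the object.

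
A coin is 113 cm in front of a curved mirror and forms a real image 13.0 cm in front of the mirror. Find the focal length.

f = 11.7 cm (concave)

Real image ⇒ d_i = +13.0 cm.
1/f = 1/d_o + 1/d_i = 1/(113) + 1/(13.0) = 0.08577, so f = 11.7 cm.
Since f is positive, the curved mirror is concave.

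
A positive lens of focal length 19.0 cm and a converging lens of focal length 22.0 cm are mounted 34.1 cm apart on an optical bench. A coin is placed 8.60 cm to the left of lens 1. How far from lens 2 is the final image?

Lens 1: 1/d_i1 = 1/f₁ − 1/d_o1 = 1/(19.0) − 1/(8.60) = -0.06365, so d_i1 = -15.71 cm.
The intermediate image is 15.71 cm to the left of lens 1 (virtual), which is 34.1 − (-15.71) = 49.81 cm to the left of lens 2, so d_o2 = +49.81 cm.
Lens 2: 1/d_i2 = 1/f₂ − 1/d_o2 = 1/(22.0) − 1/(49.81) = 0.02538, so d_i2 = 39.4 cm.
The final image is real, 39.4 cm to the right of lens 2 (overall magnification ≈ -1.4).

39.4 cm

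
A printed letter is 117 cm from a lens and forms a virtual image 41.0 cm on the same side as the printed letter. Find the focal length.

f = -63.1 cm (diverging)

Virtual image ⇒ d_i = −41.0 cm.
1/f = 1/d_o + 1/d_i = 1/(117) + 1/(-41.0) = -0.01584, so f = -63.1 cm.
Since f is negative, the lens is diverging.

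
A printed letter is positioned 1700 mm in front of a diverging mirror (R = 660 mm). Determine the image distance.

f = R/2 = 660/2 = 330.0 mm; for a diverging mirror, f = -330.0 mm.
Mirror equation: 1/d_i = 1/f − 1/d_o = 1/(-330.0) − 1/(1700) = -0.003030 − 0.0005882 = -0.003619, so d_i = -276 mm.
The image is virtual, upright and reduced, behind the mirror.

276 mm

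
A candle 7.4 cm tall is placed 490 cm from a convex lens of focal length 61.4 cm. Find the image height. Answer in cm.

1.06 cm

1/d_i = 1/f − 1/d_o = 1/(61.40) − 1/(490) = 0.01425, so d_i = 70.20 cm.
m = −d_i/d_o = -0.1433.
|h_i| = |m|·h_o = 0.1433 × 7.4 = 1.06 cm. The image is real, inverted and reduced, on the far side of the lens.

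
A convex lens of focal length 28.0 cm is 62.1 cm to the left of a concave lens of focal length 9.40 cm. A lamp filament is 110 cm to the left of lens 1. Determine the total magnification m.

Lens 1: 1/d_i1 = 1/(28.0) − 1/(110) = 0.02662, so d_i1 = 37.56 cm; m₁ = −d_i1/d_o1 = -0.3415.
d_o2 = 62.1 − (37.56) = 24.54 cm.
f₂ = −9.40 cm (diverging).
Lens 2: 1/d_i2 = 1/(-9.40) − 1/(24.54) = -0.1471, so d_i2 = -6.797 cm; m₂ = −d_i2/d_o2 = +0.2770.
m = m₁·m₂ = (-0.3415)(+0.2770) = -0.0946.

m = -0.0946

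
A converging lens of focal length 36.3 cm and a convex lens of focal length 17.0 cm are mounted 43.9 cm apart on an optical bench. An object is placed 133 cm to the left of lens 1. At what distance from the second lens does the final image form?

Lens 1: 1/d_i1 = 1/f₁ − 1/d_o1 = 1/(36.3) − 1/(133) = 0.02003, so d_i1 = 49.93 cm.
The intermediate image is 49.93 cm to the right of lens 1, which lies 6.030 cm to the right of lens 2 — a virtual object — so d_o2 = −6.030 cm.
Lens 2: 1/d_i2 = 1/f₂ − 1/d_o2 = 1/(17.0) − 1/(-6.030) = 0.2247, so d_i2 = 4.45 cm.
The final image is real, 4.45 cm to the right of lens 2 (overall magnification ≈ -0.28).

4.45 cm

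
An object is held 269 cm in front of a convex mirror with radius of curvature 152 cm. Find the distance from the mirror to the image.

f = R/2 = 152/2 = 76.00 cm; for a convex mirror, f = -76.00 cm.
Mirror equation: 1/s_i = 1/f − 1/s_o = 1/(-76.00) − 1/(269) = -0.01316 − 0.003717 = -0.01688, so s_i = -59.3 cm.
The image is virtual, upright and reduced, behind the mirror.

59.3 cm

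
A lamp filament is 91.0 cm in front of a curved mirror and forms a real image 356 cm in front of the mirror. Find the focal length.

Real image ⇒ d_i = +356 cm.
1/f = 1/d_o + 1/d_i = 1/(91.0) + 1/(356) = 0.01380, so f = 72.5 cm.
Since f is positive, the curved mirror is concave.

f = 72.5 cm (concave)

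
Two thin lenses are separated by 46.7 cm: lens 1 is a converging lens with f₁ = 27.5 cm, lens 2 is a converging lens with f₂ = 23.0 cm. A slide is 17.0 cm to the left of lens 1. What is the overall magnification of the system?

m = -0.883

Lens 1: 1/d_i1 = 1/(27.5) − 1/(17.0) = -0.02246, so d_i1 = -44.52 cm; m₁ = −d_i1/d_o1 = +2.619.
d_o2 = 46.7 − (-44.52) = 91.22 cm.
Lens 2: 1/d_i2 = 1/(23.0) − 1/(91.22) = 0.03252, so d_i2 = 30.75 cm; m₂ = −d_i2/d_o2 = -0.3371.
m = m₁·m₂ = (+2.619)(-0.3371) = -0.883.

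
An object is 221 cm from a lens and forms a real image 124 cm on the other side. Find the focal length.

f = 79.4 cm (converging)

Real image ⇒ d_i = +124 cm.
1/f = 1/d_o + 1/d_i = 1/(221) + 1/(124) = 0.01259, so f = 79.4 cm.
Since f is positive, the lens is converging.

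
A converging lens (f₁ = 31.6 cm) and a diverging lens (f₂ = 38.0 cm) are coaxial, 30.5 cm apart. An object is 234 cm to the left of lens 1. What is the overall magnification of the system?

m = -0.186

Lens 1: 1/d_i1 = 1/(31.6) − 1/(234) = 0.02737, so d_i1 = 36.53 cm; m₁ = −d_i1/d_o1 = -0.1561.
d_o2 = 30.5 − (36.53) = -6.030 cm (virtual object).
f₂ = −38.0 cm (diverging).
Lens 2: 1/d_i2 = 1/(-38.0) − 1/(-6.030) = 0.1395, so d_i2 = 7.167 cm; m₂ = −d_i2/d_o2 = +1.189.
m = m₁·m₂ = (-0.1561)(+1.189) = -0.186.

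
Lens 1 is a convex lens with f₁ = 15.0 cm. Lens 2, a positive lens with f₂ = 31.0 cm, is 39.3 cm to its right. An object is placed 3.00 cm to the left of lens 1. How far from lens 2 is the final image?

111 cm

Lens 1: 1/d_i1 = 1/f₁ − 1/d_o1 = 1/(15.0) − 1/(3.00) = -0.2667, so d_i1 = -3.750 cm.
The intermediate image is 3.750 cm to the left of lens 1 (virtual), which is 39.3 − (-3.750) = 43.05 cm to the left of lens 2, so d_o2 = +43.05 cm.
Lens 2: 1/d_i2 = 1/f₂ − 1/d_o2 = 1/(31.0) − 1/(43.05) = 0.009029, so d_i2 = 111 cm.
The final image is real, 111 cm to the right of lens 2 (overall magnification ≈ -3.2).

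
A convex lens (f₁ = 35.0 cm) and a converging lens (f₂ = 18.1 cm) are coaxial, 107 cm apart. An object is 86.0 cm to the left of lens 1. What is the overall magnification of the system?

Lens 1: 1/d_i1 = 1/(35.0) − 1/(86.0) = 0.01694, so d_i1 = 59.02 cm; m₁ = −d_i1/d_o1 = -0.6863.
d_o2 = 107 − (59.02) = 47.98 cm.
Lens 2: 1/d_i2 = 1/(18.1) − 1/(47.98) = 0.03441, so d_i2 = 29.06 cm; m₂ = −d_i2/d_o2 = -0.6058.
m = m₁·m₂ = (-0.6863)(-0.6058) = +0.416.

m = +0.416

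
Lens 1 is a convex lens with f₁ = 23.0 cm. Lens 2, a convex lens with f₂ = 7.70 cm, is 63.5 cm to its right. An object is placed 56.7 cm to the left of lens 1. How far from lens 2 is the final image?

Lens 1: 1/d_i1 = 1/f₁ − 1/d_o1 = 1/(23.0) − 1/(56.7) = 0.02584, so d_i1 = 38.70 cm.
The intermediate image is 38.70 cm to the right of lens 1, which is 63.5 − (38.70) = 24.80 cm to the left of lens 2, so d_o2 = +24.80 cm.
Lens 2: 1/d_i2 = 1/f₂ − 1/d_o2 = 1/(7.70) − 1/(24.80) = 0.08955, so d_i2 = 11.2 cm.
The final image is real, 11.2 cm to the right of lens 2 (overall magnification ≈ 0.31).

11.2 cm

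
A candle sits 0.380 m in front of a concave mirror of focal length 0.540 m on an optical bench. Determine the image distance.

1.28 m

Mirror equation: 1/s_i = 1/f − 1/s_o = 1/(0.5400) − 1/(0.380) = 1.852 − 2.632 = -0.7797, so s_i = -1.28 m.
The image is virtual, upright and enlarged, behind the mirror.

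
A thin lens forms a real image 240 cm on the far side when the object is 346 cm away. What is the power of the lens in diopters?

P = +0.706 D

d_i = +240 cm.
1/f = 1/d_o + 1/d_i = 1/(346) + 1/(240) = 0.007057 cm⁻¹.
f = 141.7 cm = 1.417 m, so P = 1/f = +0.706 D.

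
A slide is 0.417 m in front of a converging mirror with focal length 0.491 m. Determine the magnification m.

1/d_i = 1/f − 1/d_o = 1/(0.4910) − 1/(0.417) = -0.3614, so d_i = -2.767 m.
m = −d_i/d_o = −(-2.767)/(0.417) = +6.64.
The image is virtual, upright and enlarged, behind the mirror.

m = +6.64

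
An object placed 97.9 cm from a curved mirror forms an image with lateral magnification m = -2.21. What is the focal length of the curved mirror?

f = 67.4 cm (concave)

m = −d_i/d_o ⇒ d_i = −m·d_o = −(-2.21)·(97.9) = 216.4 cm.
1/f = 1/d_o + 1/d_i = 1/(97.9) + 1/(216.4) = 0.01484, so f = 67.4 cm.
Since f is positive, the curved mirror is concave.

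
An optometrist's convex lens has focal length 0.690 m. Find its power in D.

P = 1/f = 1/(0.690 m) = +1.45 D.

P = +1.45 D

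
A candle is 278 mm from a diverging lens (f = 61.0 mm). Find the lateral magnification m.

For a diverging lens, f = -61.0 mm.
1/d_i = 1/f − 1/d_o = 1/(-61.00) − 1/(278) = -0.01999, so d_i = -50.02 mm.
m = −d_i/d_o = −(-50.02)/(278) = +0.180.
The image is virtual, upright and reduced, on the same side as the object.

m = +0.180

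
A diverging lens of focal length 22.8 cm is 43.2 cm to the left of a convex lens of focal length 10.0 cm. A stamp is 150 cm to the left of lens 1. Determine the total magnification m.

f₁ = −22.8 cm (diverging).
Lens 1: 1/d_i1 = 1/(-22.8) − 1/(150) = -0.05053, so d_i1 = -19.79 cm; m₁ = −d_i1/d_o1 = +0.1319.
d_o2 = 43.2 − (-19.79) = 62.99 cm.
Lens 2: 1/d_i2 = 1/(10.0) − 1/(62.99) = 0.08412, so d_i2 = 11.89 cm; m₂ = −d_i2/d_o2 = -0.1887.
m = m₁·m₂ = (+0.1319)(-0.1887) = -0.0249.

m = -0.0249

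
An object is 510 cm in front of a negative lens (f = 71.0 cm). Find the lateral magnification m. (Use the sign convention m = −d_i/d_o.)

m = +0.122

For a negative lens, f = -71.0 cm.
1/d_i = 1/f − 1/d_o = 1/(-71.00) − 1/(510) = -0.01605, so d_i = -62.32 cm.
m = −d_i/d_o = −(-62.32)/(510) = +0.122.
The image is virtual, upright and reduced, on the same side as the object.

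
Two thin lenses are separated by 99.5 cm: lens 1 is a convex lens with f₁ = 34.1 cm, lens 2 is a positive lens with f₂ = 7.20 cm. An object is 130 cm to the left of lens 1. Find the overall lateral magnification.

m = +0.0556

Lens 1: 1/d_i1 = 1/(34.1) − 1/(130) = 0.02163, so d_i1 = 46.23 cm; m₁ = −d_i1/d_o1 = -0.3556.
d_o2 = 99.5 − (46.23) = 53.27 cm.
Lens 2: 1/d_i2 = 1/(7.20) − 1/(53.27) = 0.1201, so d_i2 = 8.325 cm; m₂ = −d_i2/d_o2 = -0.1563.
m = m₁·m₂ = (-0.3556)(-0.1563) = +0.0556.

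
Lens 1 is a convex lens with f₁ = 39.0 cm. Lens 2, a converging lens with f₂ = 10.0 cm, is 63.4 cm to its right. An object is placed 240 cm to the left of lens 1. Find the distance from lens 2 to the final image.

24.6 cm

Lens 1: 1/d_i1 = 1/f₁ − 1/d_o1 = 1/(39.0) − 1/(240) = 0.02147, so d_i1 = 46.57 cm.
The intermediate image is 46.57 cm to the right of lens 1, which is 63.4 − (46.57) = 16.83 cm to the left of lens 2, so d_o2 = +16.83 cm.
Lens 2: 1/d_i2 = 1/f₂ − 1/d_o2 = 1/(10.0) − 1/(16.83) = 0.04058, so d_i2 = 24.6 cm.
The final image is real, 24.6 cm to the right of lens 2 (overall magnification ≈ 0.28).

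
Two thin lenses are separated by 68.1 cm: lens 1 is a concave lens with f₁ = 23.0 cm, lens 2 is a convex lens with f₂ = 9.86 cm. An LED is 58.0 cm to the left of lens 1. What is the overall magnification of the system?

f₁ = −23.0 cm (diverging).
Lens 1: 1/d_i1 = 1/(-23.0) − 1/(58.0) = -0.06072, so d_i1 = -16.47 cm; m₁ = −d_i1/d_o1 = +0.2840.
d_o2 = 68.1 − (-16.47) = 84.57 cm.
Lens 2: 1/d_i2 = 1/(9.86) − 1/(84.57) = 0.08960, so d_i2 = 11.16 cm; m₂ = −d_i2/d_o2 = -0.1320.
m = m₁·m₂ = (+0.2840)(-0.1320) = -0.0375.

m = -0.0375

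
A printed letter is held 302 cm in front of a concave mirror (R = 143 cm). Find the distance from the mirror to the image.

f = R/2 = 143/2 = 71.50 cm.
Mirror equation: 1/q = 1/f − 1/p = 1/(71.50) − 1/(302) = 0.01399 − 0.003311 = 0.01067, so q = 93.7 cm.
The image is real, inverted and reduced, in front of the mirror.

93.7 cm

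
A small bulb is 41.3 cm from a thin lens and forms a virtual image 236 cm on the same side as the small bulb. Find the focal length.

Virtual image ⇒ d_i = −236 cm.
1/f = 1/d_o + 1/d_i = 1/(41.3) + 1/(-236) = 0.01998, so f = 50.1 cm.
Since f is positive, the thin lens is converging.

f = 50.1 cm (converging)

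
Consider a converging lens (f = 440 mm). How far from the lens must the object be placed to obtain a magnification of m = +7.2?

m = −d_i/d_o ⇒ d_i = −m·d_o.
1/f = 1/d_o + 1/d_i = 1/d_o − 1/(m·d_o) = (1 − 1/m)/d_o, so d_o = f(1 − 1/m) = (440.0)(1 − 1/(+7.2)) = 379 mm.

379 mm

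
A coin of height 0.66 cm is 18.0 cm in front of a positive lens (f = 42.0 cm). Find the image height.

1/d_i = 1/f − 1/d_o = 1/(42.00) − 1/(18.0) = -0.03175, so d_i = -31.50 cm.
m = −d_i/d_o = +1.750.
|h_i| = |m|·h_o = 1.750 × 0.66 = 1.16 cm. The image is virtual, upright and enlarged, on the same side as the object.

1.16 cm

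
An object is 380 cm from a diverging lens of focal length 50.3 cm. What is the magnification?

For a diverging lens, f = -50.3 cm.
1/d_i = 1/f − 1/d_o = 1/(-50.30) − 1/(380) = -0.02251, so d_i = -44.42 cm.
m = −d_i/d_o = −(-44.42)/(380) = +0.117.
The image is virtual, upright and reduced, on the same side as the object.

m = +0.117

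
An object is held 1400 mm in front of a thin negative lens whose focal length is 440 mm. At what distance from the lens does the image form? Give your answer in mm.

For a negative lens, f = -440 mm.
Thin-lens equation: 1/q = 1/f − 1/p = 1/(-440.0) − 1/(1400) = -0.002273 − 0.0007143 = -0.002987, so q = -335 mm.
The image is virtual, upright and reduced, on the same side as the object.

335 mm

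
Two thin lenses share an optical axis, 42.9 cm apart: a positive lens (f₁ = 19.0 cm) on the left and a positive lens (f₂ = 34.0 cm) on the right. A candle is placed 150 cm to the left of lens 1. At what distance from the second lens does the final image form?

55.9 cm

Lens 1: 1/d_i1 = 1/f₁ − 1/d_o1 = 1/(19.0) − 1/(150) = 0.04596, so d_i1 = 21.76 cm.
The intermediate image is 21.76 cm to the right of lens 1, which is 42.9 − (21.76) = 21.14 cm to the left of lens 2, so d_o2 = +21.14 cm.
Lens 2: 1/d_i2 = 1/f₂ − 1/d_o2 = 1/(34.0) − 1/(21.14) = -0.01789, so d_i2 = -55.9 cm.
The final image is virtual, 55.9 cm to the left of lens 2 (overall magnification ≈ -0.38).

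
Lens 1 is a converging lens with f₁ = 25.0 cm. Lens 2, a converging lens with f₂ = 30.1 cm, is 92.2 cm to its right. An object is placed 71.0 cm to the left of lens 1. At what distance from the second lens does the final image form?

Lens 1: 1/d_i1 = 1/f₁ − 1/d_o1 = 1/(25.0) − 1/(71.0) = 0.02592, so d_i1 = 38.59 cm.
The intermediate image is 38.59 cm to the right of lens 1, which is 92.2 − (38.59) = 53.61 cm to the left of lens 2, so d_o2 = +53.61 cm.
Lens 2: 1/d_i2 = 1/f₂ − 1/d_o2 = 1/(30.1) − 1/(53.61) = 0.01457, so d_i2 = 68.6 cm.
The final image is real, 68.6 cm to the right of lens 2 (overall magnification ≈ 0.70).

68.6 cm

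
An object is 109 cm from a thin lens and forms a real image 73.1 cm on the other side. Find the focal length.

Real image ⇒ d_i = +73.1 cm.
1/f = 1/d_o + 1/d_i = 1/(109) + 1/(73.1) = 0.02285, so f = 43.8 cm.
Since f is positive, the thin lens is converging.

f = 43.8 cm (converging)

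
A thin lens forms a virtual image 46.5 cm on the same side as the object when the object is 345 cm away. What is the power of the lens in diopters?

Virtual image ⇒ d_i = −46.5 cm.
1/f = 1/d_o + 1/d_i = 1/(345) + 1/(-46.5) = -0.01861 cm⁻¹.
f = -53.74 cm = -0.5374 m, so P = 1/f = -1.86 D.

P = -1.86 D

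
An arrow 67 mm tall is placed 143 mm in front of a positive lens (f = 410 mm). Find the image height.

1/d_i = 1/f − 1/d_o = 1/(410.0) − 1/(143) = -0.004554, so d_i = -219.6 mm.
m = −d_i/d_o = +1.536.
|h_i| = |m|·h_o = 1.536 × 67 = 103 mm. The image is virtual, upright and enlarged, on the same side as the object.

103 mm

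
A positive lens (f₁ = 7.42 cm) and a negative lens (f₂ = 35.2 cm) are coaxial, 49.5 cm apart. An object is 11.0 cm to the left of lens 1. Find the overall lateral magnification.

Lens 1: 1/d_i1 = 1/(7.42) − 1/(11.0) = 0.04386, so d_i1 = 22.80 cm; m₁ = −d_i1/d_o1 = -2.073.
d_o2 = 49.5 − (22.80) = 26.70 cm.
f₂ = −35.2 cm (diverging).
Lens 2: 1/d_i2 = 1/(-35.2) − 1/(26.70) = -0.06586, so d_i2 = -15.18 cm; m₂ = −d_i2/d_o2 = +0.5687.
m = m₁·m₂ = (-2.073)(+0.5687) = -1.18.

m = -1.18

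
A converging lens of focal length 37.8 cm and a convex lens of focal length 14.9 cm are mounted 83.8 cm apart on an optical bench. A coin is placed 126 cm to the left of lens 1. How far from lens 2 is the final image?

29.8 cm

Lens 1: 1/d_i1 = 1/f₁ − 1/d_o1 = 1/(37.8) − 1/(126) = 0.01852, so d_i1 = 54.00 cm.
The intermediate image is 54.00 cm to the right of lens 1, which is 83.8 − (54.00) = 29.80 cm to the left of lens 2, so d_o2 = +29.80 cm.
Lens 2: 1/d_i2 = 1/f₂ − 1/d_o2 = 1/(14.9) − 1/(29.80) = 0.03356, so d_i2 = 29.8 cm.
The final image is real, 29.8 cm to the right of lens 2 (overall magnification ≈ 0.43).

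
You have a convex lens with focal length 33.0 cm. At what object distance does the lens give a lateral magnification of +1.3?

m = −d_i/d_o ⇒ d_i = −m·d_o.
1/f = 1/d_o + 1/d_i = 1/d_o − 1/(m·d_o) = (1 − 1/m)/d_o, so d_o = f(1 − 1/m) = (33.00)(1 − 1/(+1.3)) = 7.62 cm.

7.62 cm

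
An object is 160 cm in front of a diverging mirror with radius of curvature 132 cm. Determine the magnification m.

f = R/2 = 132/2 = 66.00 cm; for a diverging mirror, f = -66.00 cm.
1/d_i = 1/f − 1/d_o = 1/(-66.00) − 1/(160) = -0.02140, so d_i = -46.73 cm.
m = −d_i/d_o = −(-46.73)/(160) = +0.292.
The image is virtual, upright and reduced, behind the mirror.

m = +0.292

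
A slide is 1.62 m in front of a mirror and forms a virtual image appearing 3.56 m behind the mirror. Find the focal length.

f = 2.97 m (concave)

Virtual image ⇒ d_i = −3.56 m.
1/f = 1/d_o + 1/d_i = 1/(1.62) + 1/(-3.56) = 0.3364, so f = 2.97 m.
Since f is positive, the mirror is concave.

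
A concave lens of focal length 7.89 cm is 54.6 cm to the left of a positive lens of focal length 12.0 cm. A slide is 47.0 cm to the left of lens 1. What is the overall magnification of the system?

f₁ = −7.89 cm (diverging).
Lens 1: 1/d_i1 = 1/(-7.89) − 1/(47.0) = -0.1480, so d_i1 = -6.756 cm; m₁ = −d_i1/d_o1 = +0.1437.
d_o2 = 54.6 − (-6.756) = 61.36 cm.
Lens 2: 1/d_i2 = 1/(12.0) − 1/(61.36) = 0.06704, so d_i2 = 14.92 cm; m₂ = −d_i2/d_o2 = -0.2431.
m = m₁·m₂ = (+0.1437)(-0.2431) = -0.0349.

m = -0.0349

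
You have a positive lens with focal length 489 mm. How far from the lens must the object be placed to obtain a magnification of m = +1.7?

201 mm

m = −d_i/d_o ⇒ d_i = −m·d_o.
1/f = 1/d_o + 1/d_i = 1/d_o − 1/(m·d_o) = (1 − 1/m)/d_o, so d_o = f(1 − 1/m) = (489.0)(1 − 1/(+1.7)) = 201 mm.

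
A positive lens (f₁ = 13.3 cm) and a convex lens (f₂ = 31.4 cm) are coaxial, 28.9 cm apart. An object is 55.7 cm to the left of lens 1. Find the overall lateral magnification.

Lens 1: 1/d_i1 = 1/(13.3) − 1/(55.7) = 0.05723, so d_i1 = 17.47 cm; m₁ = −d_i1/d_o1 = -0.3136.
d_o2 = 28.9 − (17.47) = 11.43 cm.
Lens 2: 1/d_i2 = 1/(31.4) − 1/(11.43) = -0.05564, so d_i2 = -17.97 cm; m₂ = −d_i2/d_o2 = +1.572.
m = m₁·m₂ = (-0.3136)(+1.572) = -0.493.

m = -0.493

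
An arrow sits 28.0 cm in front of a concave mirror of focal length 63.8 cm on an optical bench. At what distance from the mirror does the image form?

49.9 cm

Mirror equation: 1/d_i = 1/f − 1/d_o = 1/(63.80) − 1/(28.0) = 0.01567 − 0.03571 = -0.02004, so d_i = -49.9 cm.
The image is virtual, upright and enlarged, behind the mirror.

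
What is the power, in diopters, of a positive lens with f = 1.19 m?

P = +0.840 D

P = 1/f = 1/(1.19 m) = +0.840 D.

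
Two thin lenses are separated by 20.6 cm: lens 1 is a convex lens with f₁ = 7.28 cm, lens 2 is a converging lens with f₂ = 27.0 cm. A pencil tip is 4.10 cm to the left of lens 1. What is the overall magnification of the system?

m = -20.7

Lens 1: 1/d_i1 = 1/(7.28) − 1/(4.10) = -0.1065, so d_i1 = -9.386 cm; m₁ = −d_i1/d_o1 = +2.289.
d_o2 = 20.6 − (-9.386) = 29.99 cm.
Lens 2: 1/d_i2 = 1/(27.0) − 1/(29.99) = 0.003693, so d_i2 = 270.8 cm; m₂ = −d_i2/d_o2 = -9.030.
m = m₁·m₂ = (+2.289)(-9.030) = -20.7.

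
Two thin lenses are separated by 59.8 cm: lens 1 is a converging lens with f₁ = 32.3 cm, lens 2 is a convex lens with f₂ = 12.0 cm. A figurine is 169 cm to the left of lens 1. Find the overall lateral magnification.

m = +0.360

Lens 1: 1/d_i1 = 1/(32.3) − 1/(169) = 0.02504, so d_i1 = 39.93 cm; m₁ = −d_i1/d_o1 = -0.2363.
d_o2 = 59.8 − (39.93) = 19.87 cm.
Lens 2: 1/d_i2 = 1/(12.0) − 1/(19.87) = 0.03301, so d_i2 = 30.30 cm; m₂ = −d_i2/d_o2 = -1.525.
m = m₁·m₂ = (-0.2363)(-1.525) = +0.360.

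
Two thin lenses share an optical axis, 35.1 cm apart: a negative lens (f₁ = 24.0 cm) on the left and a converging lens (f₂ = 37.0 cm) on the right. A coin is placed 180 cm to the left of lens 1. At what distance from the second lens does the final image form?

108 cm

Lens 1 is diverging, so f₁ = −24.0 cm.
Lens 1: 1/d_i1 = 1/f₁ − 1/d_o1 = 1/(-24.0) − 1/(180) = -0.04722, so d_i1 = -21.18 cm.
The intermediate image is 21.18 cm to the left of lens 1 (virtual), which is 35.1 − (-21.18) = 56.28 cm to the left of lens 2, so d_o2 = +56.28 cm.
Lens 2: 1/d_i2 = 1/f₂ − 1/d_o2 = 1/(37.0) − 1/(56.28) = 0.009259, so d_i2 = 108 cm.
The final image is real, 108 cm to the right of lens 2 (overall magnification ≈ -0.23).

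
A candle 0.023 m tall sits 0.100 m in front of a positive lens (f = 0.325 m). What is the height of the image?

1/d_i = 1/f − 1/d_o = 1/(0.3250) − 1/(0.100) = -6.923, so d_i = -0.1444 m.
m = −d_i/d_o = +1.444.
|h_i| = |m|·h_o = 1.444 × 0.023 = 0.0332 m. The image is virtual, upright and enlarged, on the same side as the object.

0.0332 m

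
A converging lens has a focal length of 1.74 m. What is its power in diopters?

P = +0.575 D

P = 1/f = 1/(1.74 m) = +0.575 D.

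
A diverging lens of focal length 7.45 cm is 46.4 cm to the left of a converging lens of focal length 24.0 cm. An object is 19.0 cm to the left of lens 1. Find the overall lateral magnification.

m = -0.244

f₁ = −7.45 cm (diverging).
Lens 1: 1/d_i1 = 1/(-7.45) − 1/(19.0) = -0.1869, so d_i1 = -5.352 cm; m₁ = −d_i1/d_o1 = +0.2817.
d_o2 = 46.4 − (-5.352) = 51.75 cm.
Lens 2: 1/d_i2 = 1/(24.0) − 1/(51.75) = 0.02234, so d_i2 = 44.76 cm; m₂ = −d_i2/d_o2 = -0.8649.
m = m₁·m₂ = (+0.2817)(-0.8649) = -0.244.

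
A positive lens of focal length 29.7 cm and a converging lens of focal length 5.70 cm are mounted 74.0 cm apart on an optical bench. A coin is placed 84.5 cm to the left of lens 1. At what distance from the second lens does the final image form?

7.14 cm

Lens 1: 1/d_i1 = 1/f₁ − 1/d_o1 = 1/(29.7) − 1/(84.5) = 0.02184, so d_i1 = 45.80 cm.
The intermediate image is 45.80 cm to the right of lens 1, which is 74.0 − (45.80) = 28.20 cm to the left of lens 2, so d_o2 = +28.20 cm.
Lens 2: 1/d_i2 = 1/f₂ − 1/d_o2 = 1/(5.70) − 1/(28.20) = 0.1400, so d_i2 = 7.14 cm.
The final image is real, 7.14 cm to the right of lens 2 (overall magnification ≈ 0.14).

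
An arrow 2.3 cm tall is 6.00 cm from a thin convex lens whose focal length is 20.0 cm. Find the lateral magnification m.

1/d_i = 1/f − 1/d_o = 1/(20.00) − 1/(6.00) = -0.1167, so d_i = -8.571 cm.
m = −d_i/d_o = −(-8.571)/(6.00) = +1.43.
The image is virtual, upright and enlarged, on the same side as the object.

m = +1.43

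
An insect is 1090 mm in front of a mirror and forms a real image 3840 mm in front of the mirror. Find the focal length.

Real image ⇒ d_i = +3840 mm.
1/f = 1/d_o + 1/d_i = 1/(1090) + 1/(3840) = 0.001178, so f = 849 mm.
Since f is positive, the mirror is concave.

f = 849 mm (concave)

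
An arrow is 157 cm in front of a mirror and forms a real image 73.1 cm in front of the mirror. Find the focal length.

f = 49.9 cm (concave)

Real image ⇒ d_i = +73.1 cm.
1/f = 1/d_o + 1/d_i = 1/(157) + 1/(73.1) = 0.02005, so f = 49.9 cm.
Since f is positive, the mirror is concave.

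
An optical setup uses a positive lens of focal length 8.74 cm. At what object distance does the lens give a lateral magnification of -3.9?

m = −d_i/d_o ⇒ d_i = −m·d_o.
1/f = 1/d_o + 1/d_i = 1/d_o − 1/(m·d_o) = (1 − 1/m)/d_o, so d_o = f(1 − 1/m) = (8.740)(1 − 1/(-3.9)) = 11.0 cm.

11.0 cm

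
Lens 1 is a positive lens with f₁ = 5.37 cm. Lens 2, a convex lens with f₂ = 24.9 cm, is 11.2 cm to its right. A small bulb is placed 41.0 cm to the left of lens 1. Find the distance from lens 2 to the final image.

Lens 1: 1/d_i1 = 1/f₁ − 1/d_o1 = 1/(5.37) − 1/(41.0) = 0.1618, so d_i1 = 6.179 cm.
The intermediate image is 6.179 cm to the right of lens 1, which is 11.2 − (6.179) = 5.021 cm to the left of lens 2, so d_o2 = +5.021 cm.
Lens 2: 1/d_i2 = 1/f₂ − 1/d_o2 = 1/(24.9) − 1/(5.021) = -0.1590, so d_i2 = -6.29 cm.
The final image is virtual, 6.29 cm to the left of lens 2 (overall magnification ≈ -0.19).

6.29 cm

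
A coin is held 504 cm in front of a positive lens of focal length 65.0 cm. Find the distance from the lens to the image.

Lens equation: 1/q = 1/f − 1/p = 1/(65.00) − 1/(504) = 0.01538 − 0.001984 = 0.01340, so q = 74.6 cm.
The image is real, inverted and reduced, on the far side of the lens.

74.6 cm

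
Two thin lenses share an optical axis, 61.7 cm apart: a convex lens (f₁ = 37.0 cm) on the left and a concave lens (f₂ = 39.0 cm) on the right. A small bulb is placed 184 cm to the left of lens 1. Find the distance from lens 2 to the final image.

11.0 cm

Lens 1: 1/d_i1 = 1/f₁ − 1/d_o1 = 1/(37.0) − 1/(184) = 0.02159, so d_i1 = 46.31 cm.
The intermediate image is 46.31 cm to the right of lens 1, which is 61.7 − (46.31) = 15.39 cm to the left of lens 2, so d_o2 = +15.39 cm.
Lens 2 is diverging, so f₂ = −39.0 cm.
Lens 2: 1/d_i2 = 1/f₂ − 1/d_o2 = 1/(-39.0) − 1/(15.39) = -0.09062, so d_i2 = -11.0 cm.
The final image is virtual, 11.0 cm to the left of lens 2 (overall magnification ≈ -0.18).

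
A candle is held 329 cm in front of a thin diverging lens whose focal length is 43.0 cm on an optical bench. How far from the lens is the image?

For a diverging lens, f = -43.0 cm.
Thin-lens equation: 1/s_i = 1/f − 1/s_o = 1/(-43.00) − 1/(329) = -0.02326 − 0.003040 = -0.02630, so s_i = -38.0 cm.
The image is virtual, upright and reduced, on the same side as the object.

38.0 cm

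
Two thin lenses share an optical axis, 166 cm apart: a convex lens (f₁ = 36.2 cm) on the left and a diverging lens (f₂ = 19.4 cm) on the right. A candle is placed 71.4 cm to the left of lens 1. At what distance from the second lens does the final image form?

Lens 1: 1/d_i1 = 1/f₁ − 1/d_o1 = 1/(36.2) − 1/(71.4) = 0.01362, so d_i1 = 73.43 cm.
The intermediate image is 73.43 cm to the right of lens 1, which is 166 − (73.43) = 92.57 cm to the left of lens 2, so d_o2 = +92.57 cm.
Lens 2 is diverging, so f₂ = −19.4 cm.
Lens 2: 1/d_i2 = 1/f₂ − 1/d_o2 = 1/(-19.4) − 1/(92.57) = -0.06235, so d_i2 = -16.0 cm.
The final image is virtual, 16.0 cm to the left of lens 2 (overall magnification ≈ -0.18).

16.0 cm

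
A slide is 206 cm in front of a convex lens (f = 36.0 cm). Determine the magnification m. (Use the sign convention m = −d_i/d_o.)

m = -0.212

1/d_i = 1/f − 1/d_o = 1/(36.00) − 1/(206) = 0.02292, so d_i = 43.62 cm.
m = −d_i/d_o = −(43.62)/(206) = -0.212.
The image is real, inverted and reduced, on the far side of the lens.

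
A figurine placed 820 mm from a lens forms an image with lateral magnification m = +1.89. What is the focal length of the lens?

m = −d_i/d_o ⇒ d_i = −m·d_o = −(+1.89)·(820) = -1550 mm.
1/f = 1/d_o + 1/d_i = 1/(820) + 1/(-1550) = 0.0005744, so f = 1740 mm.
Since f is positive, the lens is converging.

f = 1740 mm (converging)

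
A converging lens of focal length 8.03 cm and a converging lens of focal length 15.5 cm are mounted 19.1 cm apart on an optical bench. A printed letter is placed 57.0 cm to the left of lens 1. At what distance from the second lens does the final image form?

Lens 1: 1/d_i1 = 1/f₁ − 1/d_o1 = 1/(8.03) − 1/(57.0) = 0.1070, so d_i1 = 9.347 cm.
The intermediate image is 9.347 cm to the right of lens 1, which is 19.1 − (9.347) = 9.753 cm to the left of lens 2, so d_o2 = +9.753 cm.
Lens 2: 1/d_i2 = 1/f₂ − 1/d_o2 = 1/(15.5) − 1/(9.753) = -0.03802, so d_i2 = -26.3 cm.
The final image is virtual, 26.3 cm to the left of lens 2 (overall magnification ≈ -0.44).

26.3 cm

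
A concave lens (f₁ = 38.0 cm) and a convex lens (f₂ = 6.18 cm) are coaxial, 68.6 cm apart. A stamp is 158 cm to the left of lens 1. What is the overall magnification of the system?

f₁ = −38.0 cm (diverging).
Lens 1: 1/d_i1 = 1/(-38.0) − 1/(158) = -0.03264, so d_i1 = -30.63 cm; m₁ = −d_i1/d_o1 = +0.1939.
d_o2 = 68.6 − (-30.63) = 99.23 cm.
Lens 2: 1/d_i2 = 1/(6.18) − 1/(99.23) = 0.1517, so d_i2 = 6.590 cm; m₂ = −d_i2/d_o2 = -0.06642.
m = m₁·m₂ = (+0.1939)(-0.06642) = -0.0129.

m = -0.0129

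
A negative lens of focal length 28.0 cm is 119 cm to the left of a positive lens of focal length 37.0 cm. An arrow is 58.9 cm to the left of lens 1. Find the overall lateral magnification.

f₁ = −28.0 cm (diverging).
Lens 1: 1/d_i1 = 1/(-28.0) − 1/(58.9) = -0.05269, so d_i1 = -18.98 cm; m₁ = −d_i1/d_o1 = +0.3222.
d_o2 = 119 − (-18.98) = 138.0 cm.
Lens 2: 1/d_i2 = 1/(37.0) − 1/(138.0) = 0.01978, so d_i2 = 50.55 cm; m₂ = −d_i2/d_o2 = -0.3663.
m = m₁·m₂ = (+0.3222)(-0.3663) = -0.118.

m = -0.118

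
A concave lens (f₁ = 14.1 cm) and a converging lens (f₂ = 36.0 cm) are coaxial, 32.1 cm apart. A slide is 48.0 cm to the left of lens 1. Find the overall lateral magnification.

m = -1.17

f₁ = −14.1 cm (diverging).
Lens 1: 1/d_i1 = 1/(-14.1) − 1/(48.0) = -0.09176, so d_i1 = -10.90 cm; m₁ = −d_i1/d_o1 = +0.2271.
d_o2 = 32.1 − (-10.90) = 43.00 cm.
Lens 2: 1/d_i2 = 1/(36.0) − 1/(43.00) = 0.004522, so d_i2 = 221.1 cm; m₂ = −d_i2/d_o2 = -5.143.
m = m₁·m₂ = (+0.2271)(-5.143) = -1.17.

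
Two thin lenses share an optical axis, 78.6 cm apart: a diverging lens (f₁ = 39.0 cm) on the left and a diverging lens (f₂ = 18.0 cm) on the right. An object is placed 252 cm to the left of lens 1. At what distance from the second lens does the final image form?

Lens 1 is diverging, so f₁ = −39.0 cm.
Lens 1: 1/d_i1 = 1/f₁ − 1/d_o1 = 1/(-39.0) − 1/(252) = -0.02961, so d_i1 = -33.77 cm.
The intermediate image is 33.77 cm to the left of lens 1 (virtual), which is 78.6 − (-33.77) = 112.4 cm to the left of lens 2, so d_o2 = +112.4 cm.
Lens 2 is diverging, so f₂ = −18.0 cm.
Lens 2: 1/d_i2 = 1/f₂ − 1/d_o2 = 1/(-18.0) − 1/(112.4) = -0.06445, so d_i2 = -15.5 cm.
The final image is virtual, 15.5 cm to the left of lens 2 (overall magnification ≈ 0.019).

15.5 cm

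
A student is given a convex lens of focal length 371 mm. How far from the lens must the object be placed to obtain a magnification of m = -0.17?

m = −d_i/d_o ⇒ d_i = −m·d_o.
1/f = 1/d_o + 1/d_i = 1/d_o − 1/(m·d_o) = (1 − 1/m)/d_o, so d_o = f(1 − 1/m) = (371.0)(1 − 1/(-0.17)) = 2550 mm.

2550 mm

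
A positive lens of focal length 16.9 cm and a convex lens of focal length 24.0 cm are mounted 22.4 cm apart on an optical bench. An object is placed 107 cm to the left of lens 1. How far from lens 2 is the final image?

2.58 cm

Lens 1: 1/d_i1 = 1/f₁ − 1/d_o1 = 1/(16.9) − 1/(107) = 0.04983, so d_i1 = 20.07 cm.
The intermediate image is 20.07 cm to the right of lens 1, which is 22.4 − (20.07) = 2.330 cm to the left of lens 2, so d_o2 = +2.330 cm.
Lens 2: 1/d_i2 = 1/f₂ − 1/d_o2 = 1/(24.0) − 1/(2.330) = -0.3875, so d_i2 = -2.58 cm.
The final image is virtual, 2.58 cm to the left of lens 2 (overall magnification ≈ -0.21).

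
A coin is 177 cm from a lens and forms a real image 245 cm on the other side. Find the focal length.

Real image ⇒ d_i = +245 cm.
1/f = 1/d_o + 1/d_i = 1/(177) + 1/(245) = 0.009731, so f = 103 cm.
Since f is positive, the lens is converging.

f = 103 cm (converging)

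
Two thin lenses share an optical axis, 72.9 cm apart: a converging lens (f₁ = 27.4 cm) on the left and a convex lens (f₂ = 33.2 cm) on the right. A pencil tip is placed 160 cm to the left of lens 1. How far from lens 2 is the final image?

199 cm

Lens 1: 1/d_i1 = 1/f₁ − 1/d_o1 = 1/(27.4) − 1/(160) = 0.03025, so d_i1 = 33.06 cm.
The intermediate image is 33.06 cm to the right of lens 1, which is 72.9 − (33.06) = 39.84 cm to the left of lens 2, so d_o2 = +39.84 cm.
Lens 2: 1/d_i2 = 1/f₂ − 1/d_o2 = 1/(33.2) − 1/(39.84) = 0.005020, so d_i2 = 199 cm.
The final image is real, 199 cm to the right of lens 2 (overall magnification ≈ 1.0).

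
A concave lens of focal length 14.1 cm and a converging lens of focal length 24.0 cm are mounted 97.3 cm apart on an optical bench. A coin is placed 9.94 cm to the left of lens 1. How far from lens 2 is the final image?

Lens 1 is diverging, so f₁ = −14.1 cm.
Lens 1: 1/d_i1 = 1/f₁ − 1/d_o1 = 1/(-14.1) − 1/(9.94) = -0.1715, so d_i1 = -5.830 cm.
The intermediate image is 5.830 cm to the left of lens 1 (virtual), which is 97.3 − (-5.830) = 103.1 cm to the left of lens 2, so d_o2 = +103.1 cm.
Lens 2: 1/d_i2 = 1/f₂ − 1/d_o2 = 1/(24.0) − 1/(103.1) = 0.03197, so d_i2 = 31.3 cm.
The final image is real, 31.3 cm to the right of lens 2 (overall magnification ≈ -0.18).

31.3 cm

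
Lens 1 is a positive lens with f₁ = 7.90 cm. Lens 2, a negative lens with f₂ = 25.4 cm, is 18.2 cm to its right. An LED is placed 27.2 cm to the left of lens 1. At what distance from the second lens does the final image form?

Lens 1: 1/d_i1 = 1/f₁ − 1/d_o1 = 1/(7.90) − 1/(27.2) = 0.08982, so d_i1 = 11.13 cm.
The intermediate image is 11.13 cm to the right of lens 1, which is 18.2 − (11.13) = 7.070 cm to the left of lens 2, so d_o2 = +7.070 cm.
Lens 2 is diverging, so f₂ = −25.4 cm.
Lens 2: 1/d_i2 = 1/f₂ − 1/d_o2 = 1/(-25.4) − 1/(7.070) = -0.1808, so d_i2 = -5.53 cm.
The final image is virtual, 5.53 cm to the left of lens 2 (overall magnification ≈ -0.32).

5.53 cm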